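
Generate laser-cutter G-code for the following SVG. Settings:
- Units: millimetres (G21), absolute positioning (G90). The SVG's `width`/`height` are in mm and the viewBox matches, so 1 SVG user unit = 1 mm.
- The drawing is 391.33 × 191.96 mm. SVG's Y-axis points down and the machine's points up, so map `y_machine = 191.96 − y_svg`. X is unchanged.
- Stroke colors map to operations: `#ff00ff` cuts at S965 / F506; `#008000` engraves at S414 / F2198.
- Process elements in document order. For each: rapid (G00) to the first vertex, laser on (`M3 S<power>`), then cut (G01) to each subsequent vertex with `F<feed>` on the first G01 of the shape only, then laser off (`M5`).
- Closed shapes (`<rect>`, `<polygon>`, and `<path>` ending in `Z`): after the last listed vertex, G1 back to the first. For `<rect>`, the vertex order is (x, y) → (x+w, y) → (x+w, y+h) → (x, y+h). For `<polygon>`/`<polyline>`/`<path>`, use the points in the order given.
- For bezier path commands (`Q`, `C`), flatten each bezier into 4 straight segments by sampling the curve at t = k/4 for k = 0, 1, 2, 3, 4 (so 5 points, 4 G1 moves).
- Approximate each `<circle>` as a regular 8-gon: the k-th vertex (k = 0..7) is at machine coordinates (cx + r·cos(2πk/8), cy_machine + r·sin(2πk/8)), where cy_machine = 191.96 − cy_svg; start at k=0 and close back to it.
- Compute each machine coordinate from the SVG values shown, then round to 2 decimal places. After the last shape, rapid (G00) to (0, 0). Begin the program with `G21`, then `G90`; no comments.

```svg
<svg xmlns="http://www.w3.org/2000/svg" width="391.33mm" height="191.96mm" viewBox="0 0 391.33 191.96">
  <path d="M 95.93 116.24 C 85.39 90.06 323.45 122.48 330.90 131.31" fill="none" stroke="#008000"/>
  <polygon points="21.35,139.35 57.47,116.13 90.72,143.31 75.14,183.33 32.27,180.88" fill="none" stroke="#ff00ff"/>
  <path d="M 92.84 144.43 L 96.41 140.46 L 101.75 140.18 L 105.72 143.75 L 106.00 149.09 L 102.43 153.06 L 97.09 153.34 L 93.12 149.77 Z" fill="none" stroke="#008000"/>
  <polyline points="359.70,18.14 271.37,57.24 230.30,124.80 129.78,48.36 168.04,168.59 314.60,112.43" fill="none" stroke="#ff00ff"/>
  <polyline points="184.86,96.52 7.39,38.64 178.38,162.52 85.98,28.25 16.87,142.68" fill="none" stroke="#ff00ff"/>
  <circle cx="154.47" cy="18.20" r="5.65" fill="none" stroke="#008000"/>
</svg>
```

Since the viewBox matches the mm dimensions, user units are millimetres directly. The only transform is the Y-flip y_m = 191.96 − y_svg.

Shape 1 is a cubic bezier drawn with `<path>`. Its stroke #008000 means engrave at S414, F2198. After flipping Y the toolpath is (95.93,75.72) → (127.15,85.65) → (206.67,81.31) → (289.56,70.41) → (330.90,60.65).

Shape 2 is a regular polygon drawn with `<polygon>`. Its stroke #ff00ff means cut at S965, F506. After flipping Y the toolpath is (21.35,52.61) → (57.47,75.83) → (90.72,48.65) → (75.14,8.63) → (32.27,11.08) → (21.35,52.61), returning to the start.

Shape 3 is a regular polygon drawn with `<path>`. Its stroke #008000 means engrave at S414, F2198. After flipping Y the toolpath is (92.84,47.53) → (96.41,51.50) → (101.75,51.78) → (105.72,48.21) → (106.00,42.87) → (102.43,38.90) → (97.09,38.62) → (93.12,42.19) → (92.84,47.53), returning to the start.

Shape 4 is a open polyline drawn with `<polyline>`. Its stroke #ff00ff means cut at S965, F506. After flipping Y the toolpath is (359.70,173.82) → (271.37,134.72) → (230.30,67.16) → (129.78,143.60) → (168.04,23.37) → (314.60,79.53).

Shape 5 is a open polyline drawn with `<polyline>`. Its stroke #ff00ff means cut at S965, F506. After flipping Y the toolpath is (184.86,95.44) → (7.39,153.32) → (178.38,29.44) → (85.98,163.71) → (16.87,49.28).

Shape 6 is a circle drawn with `<circle>`. Its stroke #008000 means engrave at S414, F2198. After flipping Y the toolpath is (160.12,173.76) → (158.47,177.76) → (154.47,179.41) → (150.47,177.76) → (148.82,173.76) → (150.47,169.76) → (154.47,168.11) → (158.47,169.76) → (160.12,173.76), returning to the start.

G21
G90
G00 X95.93 Y75.72
M3 S414
G01 X127.15 Y85.65 F2198
G01 X206.67 Y81.31
G01 X289.56 Y70.41
G01 X330.90 Y60.65
M5
G00 X21.35 Y52.61
M3 S965
G01 X57.47 Y75.83 F506
G01 X90.72 Y48.65
G01 X75.14 Y8.63
G01 X32.27 Y11.08
G01 X21.35 Y52.61
M5
G00 X92.84 Y47.53
M3 S414
G01 X96.41 Y51.50 F2198
G01 X101.75 Y51.78
G01 X105.72 Y48.21
G01 X106.00 Y42.87
G01 X102.43 Y38.90
G01 X97.09 Y38.62
G01 X93.12 Y42.19
G01 X92.84 Y47.53
M5
G00 X359.70 Y173.82
M3 S965
G01 X271.37 Y134.72 F506
G01 X230.30 Y67.16
G01 X129.78 Y143.60
G01 X168.04 Y23.37
G01 X314.60 Y79.53
M5
G00 X184.86 Y95.44
M3 S965
G01 X7.39 Y153.32 F506
G01 X178.38 Y29.44
G01 X85.98 Y163.71
G01 X16.87 Y49.28
M5
G00 X160.12 Y173.76
M3 S414
G01 X158.47 Y177.76 F2198
G01 X154.47 Y179.41
G01 X150.47 Y177.76
G01 X148.82 Y173.76
G01 X150.47 Y169.76
G01 X154.47 Y168.11
G01 X158.47 Y169.76
G01 X160.12 Y173.76
M5
G00 X0.00 Y0.00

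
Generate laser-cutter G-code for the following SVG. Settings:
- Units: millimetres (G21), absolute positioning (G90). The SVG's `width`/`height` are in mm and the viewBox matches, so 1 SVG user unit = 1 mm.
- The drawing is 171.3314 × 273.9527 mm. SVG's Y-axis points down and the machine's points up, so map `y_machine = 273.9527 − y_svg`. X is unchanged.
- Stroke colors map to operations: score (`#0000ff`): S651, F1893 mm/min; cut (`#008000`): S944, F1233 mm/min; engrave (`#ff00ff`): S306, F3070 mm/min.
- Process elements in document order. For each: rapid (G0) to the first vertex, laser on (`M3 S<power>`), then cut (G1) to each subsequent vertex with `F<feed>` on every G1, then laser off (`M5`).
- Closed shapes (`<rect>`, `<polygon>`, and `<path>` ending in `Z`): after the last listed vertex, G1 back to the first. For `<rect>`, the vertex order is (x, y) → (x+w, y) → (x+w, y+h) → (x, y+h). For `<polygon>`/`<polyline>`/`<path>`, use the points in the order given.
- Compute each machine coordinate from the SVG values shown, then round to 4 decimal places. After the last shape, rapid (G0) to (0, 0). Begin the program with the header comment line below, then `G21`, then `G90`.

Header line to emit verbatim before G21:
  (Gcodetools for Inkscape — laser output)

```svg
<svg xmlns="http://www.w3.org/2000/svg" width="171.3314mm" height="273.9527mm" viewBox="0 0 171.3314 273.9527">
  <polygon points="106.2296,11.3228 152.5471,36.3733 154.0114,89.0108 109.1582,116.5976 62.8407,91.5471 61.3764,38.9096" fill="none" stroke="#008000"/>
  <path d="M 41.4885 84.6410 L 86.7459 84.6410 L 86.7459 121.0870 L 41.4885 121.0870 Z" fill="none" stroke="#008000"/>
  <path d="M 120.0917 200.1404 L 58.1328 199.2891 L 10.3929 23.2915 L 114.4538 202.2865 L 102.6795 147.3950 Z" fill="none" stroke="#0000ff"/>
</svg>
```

(Gcodetools for Inkscape — laser output)
G21
G90
G0 X106.2296 Y262.6299
M3 S944
G1 X152.5471 Y237.5794 F1233
G1 X154.0114 Y184.9419 F1233
G1 X109.1582 Y157.3551 F1233
G1 X62.8407 Y182.4056 F1233
G1 X61.3764 Y235.0431 F1233
G1 X106.2296 Y262.6299 F1233
M5
G0 X41.4885 Y189.3117
M3 S944
G1 X86.7459 Y189.3117 F1233
G1 X86.7459 Y152.8657 F1233
G1 X41.4885 Y152.8657 F1233
G1 X41.4885 Y189.3117 F1233
M5
G0 X120.0917 Y73.8123
M3 S651
G1 X58.1328 Y74.6636 F1893
G1 X10.3929 Y250.6612 F1893
G1 X114.4538 Y71.6662 F1893
G1 X102.6795 Y126.5577 F1893
G1 X120.0917 Y73.8123 F1893
M5
G0 X0.0000 Y0.0000

1 u = 1 mm; y_m = 273.9527 − y.

[1] `<polygon>` regular polygon, #008000→cut S944 F1233: (106.2296,262.6299) → (152.5471,237.5794) → (154.0114,184.9419) → (109.1582,157.3551) → (62.8407,182.4056) → (61.3764,235.0431) → (106.2296,262.6299) (closed)

[2] `<path>` rectangle, #008000→cut S944 F1233: (41.4885,189.3117) → (86.7459,189.3117) → (86.7459,152.8657) → (41.4885,152.8657) → (41.4885,189.3117) (closed)

[3] `<path>` closed polygon, #0000ff→score S651 F1893: (120.0917,73.8123) → (58.1328,74.6636) → (10.3929,250.6612) → (114.4538,71.6662) → (102.6795,126.5577) → (120.0917,73.8123) (closed)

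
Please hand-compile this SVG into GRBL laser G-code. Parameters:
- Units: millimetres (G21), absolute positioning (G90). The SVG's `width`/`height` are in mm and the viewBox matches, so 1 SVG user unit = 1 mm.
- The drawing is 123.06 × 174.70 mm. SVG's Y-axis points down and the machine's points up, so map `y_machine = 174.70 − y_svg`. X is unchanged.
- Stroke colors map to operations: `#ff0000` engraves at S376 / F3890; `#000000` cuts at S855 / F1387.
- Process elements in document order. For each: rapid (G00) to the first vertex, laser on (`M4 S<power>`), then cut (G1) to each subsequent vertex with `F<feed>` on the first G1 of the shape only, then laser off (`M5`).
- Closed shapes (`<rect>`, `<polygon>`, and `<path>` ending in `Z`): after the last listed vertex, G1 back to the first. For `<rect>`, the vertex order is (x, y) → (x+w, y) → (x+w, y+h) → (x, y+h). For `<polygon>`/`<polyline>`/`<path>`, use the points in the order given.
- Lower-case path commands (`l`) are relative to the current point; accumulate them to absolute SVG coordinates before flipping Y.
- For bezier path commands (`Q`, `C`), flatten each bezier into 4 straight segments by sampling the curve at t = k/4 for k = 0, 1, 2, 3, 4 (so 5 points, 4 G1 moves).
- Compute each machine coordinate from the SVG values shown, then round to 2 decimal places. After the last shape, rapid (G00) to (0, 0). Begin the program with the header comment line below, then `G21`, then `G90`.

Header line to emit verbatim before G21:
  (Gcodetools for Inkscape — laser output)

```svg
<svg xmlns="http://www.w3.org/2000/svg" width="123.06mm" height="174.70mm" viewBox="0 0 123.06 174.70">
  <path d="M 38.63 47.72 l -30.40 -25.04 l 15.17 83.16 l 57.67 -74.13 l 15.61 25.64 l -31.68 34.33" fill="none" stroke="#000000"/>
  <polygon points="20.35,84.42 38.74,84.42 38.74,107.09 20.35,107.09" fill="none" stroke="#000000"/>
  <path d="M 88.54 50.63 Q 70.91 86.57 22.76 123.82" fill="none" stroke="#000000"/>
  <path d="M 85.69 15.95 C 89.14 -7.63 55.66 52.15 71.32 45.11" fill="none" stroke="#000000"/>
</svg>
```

1 u = 1 mm; y_m = 174.70 − y.

[1] `<path>` open polyline, #000000→cut S855 F1387: (38.63,126.98) → (8.23,152.02) → (23.40,68.86) → (81.07,142.99) → (96.68,117.35) → (65.00,83.02)

[2] `<polygon>` rectangle, #000000→cut S855 F1387: (20.35,90.28) → (38.74,90.28) → (38.74,67.61) → (20.35,67.61) → (20.35,90.28) (closed)

[3] `<path>` quadratic bezier, #000000→cut S855 F1387: (88.54,124.07) → (77.82,106.02) → (63.28,87.80) → (44.93,69.42) → (22.76,50.88)

[4] `<path>` cubic bezier, #000000→cut S855 F1387: (85.69,158.75) → (82.70,163.15) → (73.93,150.37) → (67.44,134.49) → (71.32,129.59)

(Gcodetools for Inkscape — laser output)
G21
G90
G00 X38.63 Y126.98
M4 S855
G1 X8.23 Y152.02 F1387
G1 X23.40 Y68.86
G1 X81.07 Y142.99
G1 X96.68 Y117.35
G1 X65.00 Y83.02
M5
G00 X20.35 Y90.28
M4 S855
G1 X38.74 Y90.28 F1387
G1 X38.74 Y67.61
G1 X20.35 Y67.61
G1 X20.35 Y90.28
M5
G00 X88.54 Y124.07
M4 S855
G1 X77.82 Y106.02 F1387
G1 X63.28 Y87.80
G1 X44.93 Y69.42
G1 X22.76 Y50.88
M5
G00 X85.69 Y158.75
M4 S855
G1 X82.70 Y163.15 F1387
G1 X73.93 Y150.37
G1 X67.44 Y134.49
G1 X71.32 Y129.59
M5
G00 X0.00 Y0.00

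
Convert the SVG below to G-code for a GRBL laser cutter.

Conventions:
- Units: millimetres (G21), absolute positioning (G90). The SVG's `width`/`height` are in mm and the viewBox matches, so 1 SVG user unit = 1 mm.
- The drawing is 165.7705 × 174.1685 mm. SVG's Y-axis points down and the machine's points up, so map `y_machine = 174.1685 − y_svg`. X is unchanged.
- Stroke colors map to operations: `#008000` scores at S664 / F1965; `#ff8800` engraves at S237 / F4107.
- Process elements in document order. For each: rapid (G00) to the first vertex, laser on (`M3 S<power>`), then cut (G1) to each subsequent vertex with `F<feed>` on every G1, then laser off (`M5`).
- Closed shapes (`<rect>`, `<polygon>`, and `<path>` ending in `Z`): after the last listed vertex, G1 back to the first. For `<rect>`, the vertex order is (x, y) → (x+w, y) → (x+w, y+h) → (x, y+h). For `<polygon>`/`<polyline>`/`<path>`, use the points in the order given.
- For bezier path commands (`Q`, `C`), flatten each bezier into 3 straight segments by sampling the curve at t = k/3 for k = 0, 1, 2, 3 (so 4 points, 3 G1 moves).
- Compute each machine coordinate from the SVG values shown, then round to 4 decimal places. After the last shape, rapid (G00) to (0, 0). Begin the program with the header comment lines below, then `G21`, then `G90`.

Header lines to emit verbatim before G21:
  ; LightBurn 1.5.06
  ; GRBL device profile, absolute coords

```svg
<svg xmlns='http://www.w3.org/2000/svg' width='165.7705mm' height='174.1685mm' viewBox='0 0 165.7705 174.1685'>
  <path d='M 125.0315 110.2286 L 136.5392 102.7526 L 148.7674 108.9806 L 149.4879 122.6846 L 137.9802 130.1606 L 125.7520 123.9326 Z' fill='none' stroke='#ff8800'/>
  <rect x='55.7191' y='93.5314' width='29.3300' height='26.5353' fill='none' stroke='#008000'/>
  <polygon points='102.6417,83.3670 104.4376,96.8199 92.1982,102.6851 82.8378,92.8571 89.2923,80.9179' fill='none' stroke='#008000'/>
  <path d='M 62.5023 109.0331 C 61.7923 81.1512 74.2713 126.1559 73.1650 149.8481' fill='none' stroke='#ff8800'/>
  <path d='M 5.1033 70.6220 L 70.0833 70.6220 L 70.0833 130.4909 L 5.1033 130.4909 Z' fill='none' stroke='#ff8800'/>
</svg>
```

Since the viewBox matches the mm dimensions, user units are millimetres directly. The only transform is the Y-flip y_m = 174.1685 − y_svg.

Shape 1 is a regular polygon drawn with `<path>`. Its stroke #ff8800 means engrave at S237, F4107. After flipping Y the toolpath is (125.0315,63.9399) → (136.5392,71.4159) → (148.7674,65.1879) → (149.4879,51.4839) → (137.9802,44.0079) → (125.7520,50.2359) → (125.0315,63.9399), returning to the start.

Shape 2 is a rectangle drawn with `<rect>`. Its stroke #008000 means score at S664, F1965. After flipping Y the toolpath is (55.7191,80.6371) → (85.0491,80.6371) → (85.0491,54.1018) → (55.7191,54.1018) → (55.7191,80.6371), returning to the start.

Shape 3 is a regular polygon drawn with `<polygon>`. Its stroke #008000 means score at S664, F1965. After flipping Y the toolpath is (102.6417,90.8015) → (104.4376,77.3486) → (92.1982,71.4834) → (82.8378,81.3114) → (89.2923,93.2506) → (102.6417,90.8015), returning to the start.

Shape 4 is a cubic bezier drawn with `<path>`. Its stroke #ff8800 means engrave at S237, F4107. After flipping Y the toolpath is (62.5023,65.1354) → (65.1970,72.2106) → (70.7345,51.6279) → (73.1650,24.3204).

Shape 5 is a rectangle drawn with `<path>`. Its stroke #ff8800 means engrave at S237, F4107. After flipping Y the toolpath is (5.1033,103.5465) → (70.0833,103.5465) → (70.0833,43.6776) → (5.1033,43.6776) → (5.1033,103.5465), returning to the start.

; LightBurn 1.5.06
; GRBL device profile, absolute coords
G21
G90
G00 X125.0315 Y63.9399
M3 S237
G1 X136.5392 Y71.4159 F4107
G1 X148.7674 Y65.1879 F4107
G1 X149.4879 Y51.4839 F4107
G1 X137.9802 Y44.0079 F4107
G1 X125.7520 Y50.2359 F4107
G1 X125.0315 Y63.9399 F4107
M5
G00 X55.7191 Y80.6371
M3 S664
G1 X85.0491 Y80.6371 F1965
G1 X85.0491 Y54.1018 F1965
G1 X55.7191 Y54.1018 F1965
G1 X55.7191 Y80.6371 F1965
M5
G00 X102.6417 Y90.8015
M3 S664
G1 X104.4376 Y77.3486 F1965
G1 X92.1982 Y71.4834 F1965
G1 X82.8378 Y81.3114 F1965
G1 X89.2923 Y93.2506 F1965
G1 X102.6417 Y90.8015 F1965
M5
G00 X62.5023 Y65.1354
M3 S237
G1 X65.1970 Y72.2106 F4107
G1 X70.7345 Y51.6279 F4107
G1 X73.1650 Y24.3204 F4107
M5
G00 X5.1033 Y103.5465
M3 S237
G1 X70.0833 Y103.5465 F4107
G1 X70.0833 Y43.6776 F4107
G1 X5.1033 Y43.6776 F4107
G1 X5.1033 Y103.5465 F4107
M5
G00 X0.0000 Y0.0000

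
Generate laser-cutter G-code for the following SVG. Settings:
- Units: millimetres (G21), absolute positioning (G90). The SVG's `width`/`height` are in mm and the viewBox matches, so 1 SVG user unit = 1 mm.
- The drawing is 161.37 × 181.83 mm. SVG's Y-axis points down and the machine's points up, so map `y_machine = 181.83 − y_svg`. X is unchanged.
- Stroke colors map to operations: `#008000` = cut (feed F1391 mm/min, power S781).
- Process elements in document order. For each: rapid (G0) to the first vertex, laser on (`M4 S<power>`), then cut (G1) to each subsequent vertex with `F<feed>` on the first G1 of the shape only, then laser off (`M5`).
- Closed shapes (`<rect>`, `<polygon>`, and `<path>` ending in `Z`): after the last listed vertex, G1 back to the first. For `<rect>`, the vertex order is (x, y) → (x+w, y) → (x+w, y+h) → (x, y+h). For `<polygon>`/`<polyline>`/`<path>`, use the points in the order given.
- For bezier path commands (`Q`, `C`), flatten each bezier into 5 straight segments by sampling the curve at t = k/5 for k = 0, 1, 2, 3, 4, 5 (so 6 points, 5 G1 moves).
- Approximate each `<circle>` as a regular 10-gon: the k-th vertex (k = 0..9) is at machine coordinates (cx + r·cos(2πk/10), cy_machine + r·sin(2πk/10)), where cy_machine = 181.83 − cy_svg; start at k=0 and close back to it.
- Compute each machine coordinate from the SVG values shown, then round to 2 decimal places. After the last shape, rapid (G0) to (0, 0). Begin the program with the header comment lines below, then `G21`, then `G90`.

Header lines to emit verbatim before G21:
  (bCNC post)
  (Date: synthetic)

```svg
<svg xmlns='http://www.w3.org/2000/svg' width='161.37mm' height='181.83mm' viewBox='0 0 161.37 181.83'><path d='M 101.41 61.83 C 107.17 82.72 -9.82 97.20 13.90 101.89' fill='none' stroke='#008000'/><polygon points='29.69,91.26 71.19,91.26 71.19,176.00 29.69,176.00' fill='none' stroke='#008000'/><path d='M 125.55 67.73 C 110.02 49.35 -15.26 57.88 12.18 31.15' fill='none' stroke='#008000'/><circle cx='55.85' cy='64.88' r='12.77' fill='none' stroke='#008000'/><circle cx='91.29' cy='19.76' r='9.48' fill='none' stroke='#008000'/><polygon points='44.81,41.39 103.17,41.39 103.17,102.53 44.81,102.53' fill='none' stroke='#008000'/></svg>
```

Since the viewBox matches the mm dimensions, user units are millimetres directly. The only transform is the Y-flip y_m = 181.83 − y_svg.

Shape 1 is a cubic bezier drawn with `<path>`. Its stroke #008000 means cut at S781, F1391. After flipping Y the toolpath is (101.41,120.00) → (92.24,108.26) → (66.26,98.23) → (36.12,90.05) → (14.45,83.90) → (13.90,79.94).

Shape 2 is a rectangle drawn with `<polygon>`. Its stroke #008000 means cut at S781, F1391. After flipping Y the toolpath is (29.69,90.57) → (71.19,90.57) → (71.19,5.83) → (29.69,5.83) → (29.69,90.57), returning to the start.

Shape 3 is a cubic bezier drawn with `<path>`. Its stroke #008000 means cut at S781, F1391. After flipping Y the toolpath is (125.55,114.10) → (105.16,122.40) → (71.03,127.22) → (35.76,131.55) → (11.94,138.38) → (12.18,150.68).

Shape 4 is a circle drawn with `<circle>`. Its stroke #008000 means cut at S781, F1391. After flipping Y the toolpath is (68.62,116.95) → (66.18,124.46) → (59.80,129.09) → (51.90,129.09) → (45.52,124.46) → (43.08,116.95) → (45.52,109.44) → (51.90,104.81) → (59.80,104.81) → (66.18,109.44) → (68.62,116.95), returning to the start.

Shape 5 is a circle drawn with `<circle>`. Its stroke #008000 means cut at S781, F1391. After flipping Y the toolpath is (100.77,162.07) → (98.96,167.64) → (94.22,171.09) → (88.36,171.09) → (83.62,167.64) → (81.81,162.07) → (83.62,156.50) → (88.36,153.05) → (94.22,153.05) → (98.96,156.50) → (100.77,162.07), returning to the start.

Shape 6 is a rectangle drawn with `<polygon>`. Its stroke #008000 means cut at S781, F1391. After flipping Y the toolpath is (44.81,140.44) → (103.17,140.44) → (103.17,79.30) → (44.81,79.30) → (44.81,140.44), returning to the start.

(bCNC post)
(Date: synthetic)
G21
G90
G0 X101.41 Y120.00
M4 S781
G1 X92.24 Y108.26 F1391
G1 X66.26 Y98.23
G1 X36.12 Y90.05
G1 X14.45 Y83.90
G1 X13.90 Y79.94
M5
G0 X29.69 Y90.57
M4 S781
G1 X71.19 Y90.57 F1391
G1 X71.19 Y5.83
G1 X29.69 Y5.83
G1 X29.69 Y90.57
M5
G0 X125.55 Y114.10
M4 S781
G1 X105.16 Y122.40 F1391
G1 X71.03 Y127.22
G1 X35.76 Y131.55
G1 X11.94 Y138.38
G1 X12.18 Y150.68
M5
G0 X68.62 Y116.95
M4 S781
G1 X66.18 Y124.46 F1391
G1 X59.80 Y129.09
G1 X51.90 Y129.09
G1 X45.52 Y124.46
G1 X43.08 Y116.95
G1 X45.52 Y109.44
G1 X51.90 Y104.81
G1 X59.80 Y104.81
G1 X66.18 Y109.44
G1 X68.62 Y116.95
M5
G0 X100.77 Y162.07
M4 S781
G1 X98.96 Y167.64 F1391
G1 X94.22 Y171.09
G1 X88.36 Y171.09
G1 X83.62 Y167.64
G1 X81.81 Y162.07
G1 X83.62 Y156.50
G1 X88.36 Y153.05
G1 X94.22 Y153.05
G1 X98.96 Y156.50
G1 X100.77 Y162.07
M5
G0 X44.81 Y140.44
M4 S781
G1 X103.17 Y140.44 F1391
G1 X103.17 Y79.30
G1 X44.81 Y79.30
G1 X44.81 Y140.44
M5
G0 X0.00 Y0.00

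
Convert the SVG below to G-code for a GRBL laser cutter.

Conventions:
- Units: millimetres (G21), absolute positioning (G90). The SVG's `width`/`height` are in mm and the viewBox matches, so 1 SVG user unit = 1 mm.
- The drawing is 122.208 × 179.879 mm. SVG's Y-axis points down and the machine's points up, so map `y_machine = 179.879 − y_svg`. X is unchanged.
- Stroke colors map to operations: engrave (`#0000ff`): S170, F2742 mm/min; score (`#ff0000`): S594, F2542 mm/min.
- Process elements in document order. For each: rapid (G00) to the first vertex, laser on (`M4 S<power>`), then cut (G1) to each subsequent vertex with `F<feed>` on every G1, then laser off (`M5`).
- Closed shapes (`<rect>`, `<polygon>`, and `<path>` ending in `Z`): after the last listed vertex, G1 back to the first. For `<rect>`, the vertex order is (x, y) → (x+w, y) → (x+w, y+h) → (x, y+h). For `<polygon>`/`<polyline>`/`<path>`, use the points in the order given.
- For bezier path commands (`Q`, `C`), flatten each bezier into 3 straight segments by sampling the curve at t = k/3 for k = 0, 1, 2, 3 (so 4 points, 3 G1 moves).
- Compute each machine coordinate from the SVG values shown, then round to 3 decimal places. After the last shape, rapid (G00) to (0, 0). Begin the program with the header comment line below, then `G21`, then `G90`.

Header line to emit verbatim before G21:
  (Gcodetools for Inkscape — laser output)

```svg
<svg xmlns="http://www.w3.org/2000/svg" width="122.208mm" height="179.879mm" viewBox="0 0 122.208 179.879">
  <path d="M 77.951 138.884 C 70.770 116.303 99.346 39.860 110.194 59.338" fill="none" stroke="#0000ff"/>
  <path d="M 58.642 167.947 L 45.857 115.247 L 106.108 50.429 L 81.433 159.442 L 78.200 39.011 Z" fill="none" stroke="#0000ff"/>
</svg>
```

(Gcodetools for Inkscape — laser output)
G21
G90
G00 X77.951 Y40.995
M4 S170
G1 X80.708 Y75.982 F2742
G1 X95.418 Y113.593 F2742
G1 X110.194 Y120.541 F2742
M5
G00 X58.642 Y11.932
M4 S170
G1 X45.857 Y64.632 F2742
G1 X106.108 Y129.450 F2742
G1 X81.433 Y20.437 F2742
G1 X78.200 Y140.868 F2742
G1 X58.642 Y11.932 F2742
M5
G00 X0.000 Y0.000

viewBox `0 0 122.208 179.879` with mm width/height → 1 unit = 1 mm. Flip: y_m = 179.879 − y_svg.

**Shape 1** — `<path>` cubic bezier, stroke `#0000ff` → engrave (S170, F2742). Control points (SVG): P0=(77.951,138.884), P1=(70.770,116.303), P2=(99.346,39.860), P3=(110.194,59.338); sampled at t=k/3. Machine vertices: (77.951,40.995) → (80.708,75.982) → (95.418,113.593) → (110.194,120.541). Open path.

**Shape 2** — `<path>` closed polygon, stroke `#0000ff` → engrave (S170, F2742). Machine vertices: (58.642,11.932) → (45.857,64.632) → (106.108,129.450) → (81.433,20.437) → (78.200,140.868) → (58.642,11.932). Closed: final G1 returns to the first vertex.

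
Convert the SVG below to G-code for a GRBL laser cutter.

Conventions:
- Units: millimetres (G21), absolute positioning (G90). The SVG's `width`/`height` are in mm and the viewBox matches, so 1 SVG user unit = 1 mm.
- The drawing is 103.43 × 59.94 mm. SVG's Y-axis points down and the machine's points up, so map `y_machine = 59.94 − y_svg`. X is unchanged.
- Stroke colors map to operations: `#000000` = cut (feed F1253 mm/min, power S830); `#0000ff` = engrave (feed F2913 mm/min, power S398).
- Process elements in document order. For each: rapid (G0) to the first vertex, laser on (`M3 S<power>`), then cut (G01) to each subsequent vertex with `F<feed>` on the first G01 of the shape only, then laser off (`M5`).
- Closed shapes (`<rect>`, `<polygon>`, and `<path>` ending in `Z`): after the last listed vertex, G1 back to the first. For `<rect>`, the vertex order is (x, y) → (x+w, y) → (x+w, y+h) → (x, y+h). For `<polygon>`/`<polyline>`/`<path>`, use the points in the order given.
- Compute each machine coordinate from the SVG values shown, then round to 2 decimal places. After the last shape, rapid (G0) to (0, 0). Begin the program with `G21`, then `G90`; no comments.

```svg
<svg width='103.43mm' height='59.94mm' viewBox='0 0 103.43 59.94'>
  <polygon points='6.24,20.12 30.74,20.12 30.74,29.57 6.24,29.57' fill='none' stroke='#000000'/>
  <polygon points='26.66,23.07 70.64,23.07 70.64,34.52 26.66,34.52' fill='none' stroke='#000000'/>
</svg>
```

viewBox `0 0 103.43 59.94` with mm width/height → 1 unit = 1 mm. Flip: y_m = 59.94 − y_svg.

**Shape 1** — `<polygon>` rectangle, stroke `#000000` → cut (S830, F1253). Machine vertices: (6.24,39.82) → (30.74,39.82) → (30.74,30.37) → (6.24,30.37) → (6.24,39.82). Closed: final G1 returns to the first vertex.

**Shape 2** — `<polygon>` rectangle, stroke `#000000` → cut (S830, F1253). Machine vertices: (26.66,36.87) → (70.64,36.87) → (70.64,25.42) → (26.66,25.42) → (26.66,36.87). Closed: final G1 returns to the first vertex.

G21
G90
G0 X6.24 Y39.82
M3 S830
G01 X30.74 Y39.82 F1253
G01 X30.74 Y30.37
G01 X6.24 Y30.37
G01 X6.24 Y39.82
M5
G0 X26.66 Y36.87
M3 S830
G01 X70.64 Y36.87 F1253
G01 X70.64 Y25.42
G01 X26.66 Y25.42
G01 X26.66 Y36.87
M5
G0 X0.00 Y0.00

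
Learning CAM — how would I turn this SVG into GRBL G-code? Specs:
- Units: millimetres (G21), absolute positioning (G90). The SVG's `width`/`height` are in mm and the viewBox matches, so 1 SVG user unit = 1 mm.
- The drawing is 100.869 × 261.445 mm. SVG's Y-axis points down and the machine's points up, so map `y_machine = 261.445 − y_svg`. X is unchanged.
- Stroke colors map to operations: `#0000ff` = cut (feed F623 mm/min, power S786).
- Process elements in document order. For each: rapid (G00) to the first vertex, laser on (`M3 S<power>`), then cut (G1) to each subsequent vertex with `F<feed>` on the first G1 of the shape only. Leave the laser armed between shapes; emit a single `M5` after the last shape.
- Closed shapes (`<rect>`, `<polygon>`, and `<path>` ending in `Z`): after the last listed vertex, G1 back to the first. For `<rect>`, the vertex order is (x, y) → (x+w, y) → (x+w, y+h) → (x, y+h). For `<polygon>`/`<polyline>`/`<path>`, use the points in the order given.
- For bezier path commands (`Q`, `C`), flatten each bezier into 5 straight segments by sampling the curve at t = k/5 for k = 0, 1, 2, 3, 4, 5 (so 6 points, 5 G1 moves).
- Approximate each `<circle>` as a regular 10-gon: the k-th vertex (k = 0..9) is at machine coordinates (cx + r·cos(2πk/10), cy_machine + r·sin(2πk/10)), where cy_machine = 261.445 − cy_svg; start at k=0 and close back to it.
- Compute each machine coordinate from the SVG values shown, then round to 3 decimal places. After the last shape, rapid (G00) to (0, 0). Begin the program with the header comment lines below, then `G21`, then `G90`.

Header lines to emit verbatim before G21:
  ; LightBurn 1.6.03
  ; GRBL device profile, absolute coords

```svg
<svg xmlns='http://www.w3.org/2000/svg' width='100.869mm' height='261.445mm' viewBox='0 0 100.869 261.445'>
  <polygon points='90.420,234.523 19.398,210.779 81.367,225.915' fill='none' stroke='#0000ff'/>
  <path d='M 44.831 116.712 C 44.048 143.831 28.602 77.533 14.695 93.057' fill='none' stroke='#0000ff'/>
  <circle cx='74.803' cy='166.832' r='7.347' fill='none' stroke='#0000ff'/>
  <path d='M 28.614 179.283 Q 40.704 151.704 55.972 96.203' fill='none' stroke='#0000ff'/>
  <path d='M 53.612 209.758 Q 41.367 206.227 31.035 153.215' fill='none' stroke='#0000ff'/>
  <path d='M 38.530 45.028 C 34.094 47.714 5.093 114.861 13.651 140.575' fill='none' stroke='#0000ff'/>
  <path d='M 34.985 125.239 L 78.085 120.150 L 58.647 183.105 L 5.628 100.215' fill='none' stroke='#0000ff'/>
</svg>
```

; LightBurn 1.6.03
; GRBL device profile, absolute coords
G21
G90
G00 X90.420 Y26.922
M3 S786
G1 X19.398 Y50.666 F623
G1 X81.367 Y35.530
G1 X90.420 Y26.922
G00 X44.831 Y144.733
M3 S786
G1 X42.731 Y138.270 F623
G1 X37.890 Y145.815
G1 X31.085 Y158.958
G1 X23.094 Y169.286
G1 X14.695 Y168.388
G00 X82.150 Y94.613
M3 S786
G1 X80.747 Y98.931 F623
G1 X77.073 Y101.600
G1 X72.533 Y101.600
G1 X68.859 Y98.931
G1 X67.456 Y94.613
G1 X68.859 Y90.295
G1 X72.533 Y87.626
G1 X77.073 Y87.626
G1 X80.747 Y90.295
G1 X82.150 Y94.613
G00 X28.614 Y82.162
M3 S786
G1 X33.577 Y94.310 F623
G1 X38.794 Y108.693
G1 X44.266 Y125.309
G1 X49.992 Y144.158
G1 X55.972 Y165.242
G00 X53.612 Y51.687
M3 S786
G1 X48.791 Y55.079 F623
G1 X44.122 Y62.429
G1 X39.607 Y73.737
G1 X35.244 Y89.004
G1 X31.035 Y108.230
G00 X38.530 Y216.417
M3 S786
G1 X33.418 Y207.917 F623
G1 X25.392 Y189.030
G1 X17.434 Y164.837
G1 X12.526 Y140.423
G1 X13.651 Y120.870
G00 X34.985 Y136.206
M3 S786
G1 X78.085 Y141.295 F623
G1 X58.647 Y78.340
G1 X5.628 Y161.230
M5
G00 X0.000 Y0.000

1 u = 1 mm; y_m = 261.445 − y.

[1] `<polygon>` closed polygon, #0000ff→cut S786 F623: (90.420,26.922) → (19.398,50.666) → (81.367,35.530) → (90.420,26.922) (closed)

[2] `<path>` cubic bezier, #0000ff→cut S786 F623: (44.831,144.733) → (42.731,138.270) → (37.890,145.815) → (31.085,158.958) → (23.094,169.286) → (14.695,168.388)

[3] `<circle>` circle, #0000ff→cut S786 F623: (82.150,94.613) → (80.747,98.931) → (77.073,101.600) → (72.533,101.600) → (68.859,98.931) → (67.456,94.613) → (68.859,90.295) → (72.533,87.626) → (77.073,87.626) → (80.747,90.295) → (82.150,94.613) (closed)

[4] `<path>` quadratic bezier, #0000ff→cut S786 F623: (28.614,82.162) → (33.577,94.310) → (38.794,108.693) → (44.266,125.309) → (49.992,144.158) → (55.972,165.242)

[5] `<path>` quadratic bezier, #0000ff→cut S786 F623: (53.612,51.687) → (48.791,55.079) → (44.122,62.429) → (39.607,73.737) → (35.244,89.004) → (31.035,108.230)

[6] `<path>` cubic bezier, #0000ff→cut S786 F623: (38.530,216.417) → (33.418,207.917) → (25.392,189.030) → (17.434,164.837) → (12.526,140.423) → (13.651,120.870)

[7] `<path>` open polyline, #0000ff→cut S786 F623: (34.985,136.206) → (78.085,141.295) → (58.647,78.340) → (5.628,161.230)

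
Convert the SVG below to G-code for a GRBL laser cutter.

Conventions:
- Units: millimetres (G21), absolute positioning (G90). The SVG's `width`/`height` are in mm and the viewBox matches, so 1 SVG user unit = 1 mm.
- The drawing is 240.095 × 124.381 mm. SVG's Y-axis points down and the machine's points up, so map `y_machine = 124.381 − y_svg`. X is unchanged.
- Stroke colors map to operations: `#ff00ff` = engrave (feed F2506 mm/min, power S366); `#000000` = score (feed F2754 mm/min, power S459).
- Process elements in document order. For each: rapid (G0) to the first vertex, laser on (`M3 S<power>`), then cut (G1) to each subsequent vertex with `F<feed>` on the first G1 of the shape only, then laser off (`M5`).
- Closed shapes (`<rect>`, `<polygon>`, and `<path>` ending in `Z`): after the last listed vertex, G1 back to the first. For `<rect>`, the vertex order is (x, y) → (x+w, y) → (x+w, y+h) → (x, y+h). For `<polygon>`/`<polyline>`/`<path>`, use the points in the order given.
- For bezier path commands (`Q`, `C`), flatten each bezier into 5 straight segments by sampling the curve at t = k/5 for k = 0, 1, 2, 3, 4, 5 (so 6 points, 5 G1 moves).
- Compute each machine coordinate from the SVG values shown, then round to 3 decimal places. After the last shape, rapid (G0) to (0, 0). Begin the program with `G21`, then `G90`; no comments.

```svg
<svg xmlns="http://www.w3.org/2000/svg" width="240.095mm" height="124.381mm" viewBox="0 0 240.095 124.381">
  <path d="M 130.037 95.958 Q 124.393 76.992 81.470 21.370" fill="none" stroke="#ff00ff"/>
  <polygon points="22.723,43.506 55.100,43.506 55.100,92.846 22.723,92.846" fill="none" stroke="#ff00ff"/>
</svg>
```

viewBox `0 0 240.095 124.381` with mm width/height → 1 unit = 1 mm. Flip: y_m = 124.381 − y_svg.

**Shape 1** — `<path>` quadratic bezier, stroke `#ff00ff` → engrave (S366, F2506). Control points (SVG): P0=(130.037,95.958), P1=(124.393,76.992), P2=(81.470,21.370); sampled at t=k/5. Machine vertices: (130.037,28.423) → (126.288,37.476) → (119.557,49.461) → (109.844,64.378) → (97.148,82.228) → (81.470,103.011). Open path.

**Shape 2** — `<polygon>` rectangle, stroke `#ff00ff` → engrave (S366, F2506). Machine vertices: (22.723,80.875) → (55.100,80.875) → (55.100,31.535) → (22.723,31.535) → (22.723,80.875). Closed: final G1 returns to the first vertex.

G21
G90
G0 X130.037 Y28.423
M3 S366
G1 X126.288 Y37.476 F2506
G1 X119.557 Y49.461
G1 X109.844 Y64.378
G1 X97.148 Y82.228
G1 X81.470 Y103.011
M5
G0 X22.723 Y80.875
M3 S366
G1 X55.100 Y80.875 F2506
G1 X55.100 Y31.535
G1 X22.723 Y31.535
G1 X22.723 Y80.875
M5
G0 X0.000 Y0.000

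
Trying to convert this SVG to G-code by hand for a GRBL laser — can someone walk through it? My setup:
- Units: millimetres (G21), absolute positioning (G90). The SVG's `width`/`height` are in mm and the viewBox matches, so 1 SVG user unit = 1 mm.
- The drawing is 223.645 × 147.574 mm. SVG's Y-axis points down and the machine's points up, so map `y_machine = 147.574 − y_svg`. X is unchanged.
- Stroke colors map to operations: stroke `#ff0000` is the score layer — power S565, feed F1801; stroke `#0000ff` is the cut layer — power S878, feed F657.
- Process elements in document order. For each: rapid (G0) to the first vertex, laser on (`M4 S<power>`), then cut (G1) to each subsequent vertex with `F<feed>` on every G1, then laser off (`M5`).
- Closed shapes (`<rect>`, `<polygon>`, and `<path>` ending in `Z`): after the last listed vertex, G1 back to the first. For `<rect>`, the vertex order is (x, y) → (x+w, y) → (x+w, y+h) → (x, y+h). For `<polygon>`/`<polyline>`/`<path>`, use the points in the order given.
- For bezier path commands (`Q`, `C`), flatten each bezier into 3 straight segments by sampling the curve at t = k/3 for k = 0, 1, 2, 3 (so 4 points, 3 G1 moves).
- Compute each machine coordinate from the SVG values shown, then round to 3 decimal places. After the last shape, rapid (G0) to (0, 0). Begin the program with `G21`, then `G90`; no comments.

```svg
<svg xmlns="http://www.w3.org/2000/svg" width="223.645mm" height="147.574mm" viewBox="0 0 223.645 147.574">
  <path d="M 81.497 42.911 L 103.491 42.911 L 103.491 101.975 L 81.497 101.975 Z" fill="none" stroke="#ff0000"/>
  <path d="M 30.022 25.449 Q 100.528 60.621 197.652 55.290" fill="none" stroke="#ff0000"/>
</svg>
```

1 u = 1 mm; y_m = 147.574 − y.

[1] `<path>` rectangle, #ff0000→score S565 F1801: (81.497,104.663) → (103.491,104.663) → (103.491,45.599) → (81.497,45.599) → (81.497,104.663) (closed)

[2] `<path>` quadratic bezier, #ff0000→score S565 F1801: (30.022,122.125) → (79.984,103.177) → (135.860,93.230) → (197.652,92.284)

G21
G90
G0 X81.497 Y104.663
M4 S565
G1 X103.491 Y104.663 F1801
G1 X103.491 Y45.599 F1801
G1 X81.497 Y45.599 F1801
G1 X81.497 Y104.663 F1801
M5
G0 X30.022 Y122.125
M4 S565
G1 X79.984 Y103.177 F1801
G1 X135.860 Y93.230 F1801
G1 X197.652 Y92.284 F1801
M5
G0 X0.000 Y0.000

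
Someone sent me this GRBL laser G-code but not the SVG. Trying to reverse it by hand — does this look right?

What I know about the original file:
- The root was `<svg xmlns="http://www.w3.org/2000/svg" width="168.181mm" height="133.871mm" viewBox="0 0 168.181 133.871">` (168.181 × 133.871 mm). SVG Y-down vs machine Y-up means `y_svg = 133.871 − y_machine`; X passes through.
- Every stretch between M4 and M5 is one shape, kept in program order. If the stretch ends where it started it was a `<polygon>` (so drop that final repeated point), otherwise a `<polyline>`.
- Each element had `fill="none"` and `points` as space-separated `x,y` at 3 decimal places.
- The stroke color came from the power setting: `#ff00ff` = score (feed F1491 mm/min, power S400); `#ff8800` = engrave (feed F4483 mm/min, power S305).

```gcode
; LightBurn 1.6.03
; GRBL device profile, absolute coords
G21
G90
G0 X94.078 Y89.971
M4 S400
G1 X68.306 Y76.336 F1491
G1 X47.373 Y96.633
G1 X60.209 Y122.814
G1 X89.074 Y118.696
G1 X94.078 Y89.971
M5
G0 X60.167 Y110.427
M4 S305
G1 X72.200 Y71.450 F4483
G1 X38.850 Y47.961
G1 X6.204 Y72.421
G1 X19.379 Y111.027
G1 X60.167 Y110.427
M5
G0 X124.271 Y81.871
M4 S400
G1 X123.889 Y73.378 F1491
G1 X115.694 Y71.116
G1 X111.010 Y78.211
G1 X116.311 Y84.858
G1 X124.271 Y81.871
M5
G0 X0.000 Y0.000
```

y_svg = 133.871 − y_m.

[1] S400→`#ff00ff` (score); closed run; points: 94.078,43.900 68.306,57.535 47.373,37.238 60.209,11.057 89.074,15.175

[2] S305→`#ff8800` (engrave); closed run; points: 60.167,23.444 72.200,62.421 38.850,85.910 6.204,61.450 19.379,22.844

[3] S400→`#ff00ff` (score); closed run; points: 124.271,52.000 123.889,60.493 115.694,62.755 111.010,55.660 116.311,49.013

<svg xmlns="http://www.w3.org/2000/svg" width="168.181mm" height="133.871mm" viewBox="0 0 168.181 133.871">
  <polygon points="94.078,43.900 68.306,57.535 47.373,37.238 60.209,11.057 89.074,15.175" fill="none" stroke="#ff00ff"/>
  <polygon points="60.167,23.444 72.200,62.421 38.850,85.910 6.204,61.450 19.379,22.844" fill="none" stroke="#ff8800"/>
  <polygon points="124.271,52.000 123.889,60.493 115.694,62.755 111.010,55.660 116.311,49.013" fill="none" stroke="#ff00ff"/>
</svg>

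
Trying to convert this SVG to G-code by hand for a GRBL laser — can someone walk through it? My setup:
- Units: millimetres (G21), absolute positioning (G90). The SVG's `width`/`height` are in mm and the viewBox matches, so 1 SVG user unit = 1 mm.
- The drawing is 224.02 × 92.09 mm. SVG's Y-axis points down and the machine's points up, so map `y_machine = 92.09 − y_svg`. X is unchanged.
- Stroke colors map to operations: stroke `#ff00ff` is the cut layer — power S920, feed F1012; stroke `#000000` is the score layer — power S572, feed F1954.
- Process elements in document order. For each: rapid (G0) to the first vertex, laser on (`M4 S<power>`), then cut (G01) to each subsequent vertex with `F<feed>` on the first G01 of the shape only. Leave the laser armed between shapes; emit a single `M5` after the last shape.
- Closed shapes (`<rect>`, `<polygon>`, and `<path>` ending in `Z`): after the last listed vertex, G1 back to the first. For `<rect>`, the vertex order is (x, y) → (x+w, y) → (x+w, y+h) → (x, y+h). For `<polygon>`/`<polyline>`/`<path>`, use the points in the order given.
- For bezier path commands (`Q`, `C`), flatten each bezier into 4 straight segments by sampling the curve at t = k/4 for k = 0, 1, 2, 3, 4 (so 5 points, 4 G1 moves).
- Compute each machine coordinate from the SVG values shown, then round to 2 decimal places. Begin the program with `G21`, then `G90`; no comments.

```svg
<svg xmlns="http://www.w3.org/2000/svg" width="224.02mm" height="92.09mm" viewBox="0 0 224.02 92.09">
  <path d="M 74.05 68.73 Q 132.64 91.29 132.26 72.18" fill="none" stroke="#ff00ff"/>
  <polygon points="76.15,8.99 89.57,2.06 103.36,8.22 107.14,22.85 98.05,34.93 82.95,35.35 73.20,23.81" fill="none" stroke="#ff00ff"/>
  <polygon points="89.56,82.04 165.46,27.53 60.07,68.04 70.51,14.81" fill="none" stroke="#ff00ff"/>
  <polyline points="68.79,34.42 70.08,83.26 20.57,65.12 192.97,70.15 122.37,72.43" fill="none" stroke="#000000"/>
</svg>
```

Since the viewBox matches the mm dimensions, user units are millimetres directly. The only transform is the Y-flip y_m = 92.09 − y_svg.

Shape 1 is a quadratic bezier drawn with `<path>`. Its stroke #ff00ff means cut at S920, F1012. After flipping Y the toolpath is (74.05,23.36) → (99.66,14.68) → (117.90,11.22) → (128.76,12.96) → (132.26,19.91).

Shape 2 is a regular polygon drawn with `<polygon>`. Its stroke #ff00ff means cut at S920, F1012. After flipping Y the toolpath is (76.15,83.10) → (89.57,90.03) → (103.36,83.87) → (107.14,69.24) → (98.05,57.16) → (82.95,56.74) → (73.20,68.28) → (76.15,83.10), returning to the start.

Shape 3 is a closed polygon drawn with `<polygon>`. Its stroke #ff00ff means cut at S920, F1012. After flipping Y the toolpath is (89.56,10.05) → (165.46,64.56) → (60.07,24.05) → (70.51,77.28) → (89.56,10.05), returning to the start.

Shape 4 is a open polyline drawn with `<polyline>`. Its stroke #000000 means score at S572, F1954. After flipping Y the toolpath is (68.79,57.67) → (70.08,8.83) → (20.57,26.97) → (192.97,21.94) → (122.37,19.66).

G21
G90
G0 X74.05 Y23.36
M4 S920
G01 X99.66 Y14.68 F1012
G01 X117.90 Y11.22
G01 X128.76 Y12.96
G01 X132.26 Y19.91
G0 X76.15 Y83.10
M4 S920
G01 X89.57 Y90.03 F1012
G01 X103.36 Y83.87
G01 X107.14 Y69.24
G01 X98.05 Y57.16
G01 X82.95 Y56.74
G01 X73.20 Y68.28
G01 X76.15 Y83.10
G0 X89.56 Y10.05
M4 S920
G01 X165.46 Y64.56 F1012
G01 X60.07 Y24.05
G01 X70.51 Y77.28
G01 X89.56 Y10.05
G0 X68.79 Y57.67
M4 S572
G01 X70.08 Y8.83 F1954
G01 X20.57 Y26.97
G01 X192.97 Y21.94
G01 X122.37 Y19.66
M5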